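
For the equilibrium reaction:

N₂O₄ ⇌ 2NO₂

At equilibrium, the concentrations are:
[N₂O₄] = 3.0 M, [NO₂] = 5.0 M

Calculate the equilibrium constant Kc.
K_c = 8.3333

Kc = ([NO₂]^2) / ([N₂O₄])
   = ((5.0)^2) / ((3.0))
   = 25 / 3 = 8.3333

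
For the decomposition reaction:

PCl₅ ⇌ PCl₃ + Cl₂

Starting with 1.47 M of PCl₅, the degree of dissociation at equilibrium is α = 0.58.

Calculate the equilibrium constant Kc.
K_c = 1.1774

x = α·[A]₀ = 0.58 × 1.47 = 0.8526 M dissociated.
At eq: [PCl₅] = 1.47 − 0.8526 = 0.6174 M; [PCl₃] = [Cl₂] = x = 0.8526 M.
Kc = [PCl₃][Cl₂]/[PCl₅] = (0.8526)²/0.6174 = 1.177.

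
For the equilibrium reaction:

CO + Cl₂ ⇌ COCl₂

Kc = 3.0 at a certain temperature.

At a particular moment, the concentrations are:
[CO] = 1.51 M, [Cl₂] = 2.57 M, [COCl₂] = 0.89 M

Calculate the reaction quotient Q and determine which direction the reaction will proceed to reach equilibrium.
Q = 0.229, Q < K, reaction proceeds forward (toward products)

Q = ([COCl₂]) / ([CO] × [Cl₂])
  = ((0.89)) / ((1.51)·(2.57)) = 0.89/3.8807 = 0.2293
Since Q = 0.2293 < Kc = 3.0, the reaction proceeds forward (toward products) to reach equilibrium.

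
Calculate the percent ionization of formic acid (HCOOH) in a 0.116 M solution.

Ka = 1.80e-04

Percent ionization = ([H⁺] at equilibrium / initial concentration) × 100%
Percent ionization = 3.86%

Let x = [H⁺]. Ka = x²/(C - x) ⇒ x² + (1.80e-04)x - (1.80e-04)(0.116) = 0. x = 4.4804e-03. Percent = (4.4804e-03/0.116) × 100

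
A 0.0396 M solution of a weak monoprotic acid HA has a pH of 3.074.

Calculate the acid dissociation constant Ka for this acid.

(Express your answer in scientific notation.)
K_a = 1.84e-05

[H⁺] = 10^(−pH) = 10^(−3.074) = 8.433e-04 M. For HA ⇌ H⁺ + A⁻, Ka = x²/(C − x) = (8.433e-04)²/(0.0396 − 8.433e-04) = 1.84e-05.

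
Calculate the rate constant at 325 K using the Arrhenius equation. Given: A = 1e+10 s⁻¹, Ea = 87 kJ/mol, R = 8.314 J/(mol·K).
1.04e-04 s⁻¹

k = A·exp(-Ea/(R·T)) = 1e+10·exp(-87000/(8.314·325)) = 1e+10·exp(-32.1978) = 1e+10·1.0392e-14 = 1.04e-04 s⁻¹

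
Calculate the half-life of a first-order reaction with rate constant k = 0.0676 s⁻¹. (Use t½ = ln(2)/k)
10.25 s

t½ = ln(2)/k = 0.6931/0.0676 = 10.25 s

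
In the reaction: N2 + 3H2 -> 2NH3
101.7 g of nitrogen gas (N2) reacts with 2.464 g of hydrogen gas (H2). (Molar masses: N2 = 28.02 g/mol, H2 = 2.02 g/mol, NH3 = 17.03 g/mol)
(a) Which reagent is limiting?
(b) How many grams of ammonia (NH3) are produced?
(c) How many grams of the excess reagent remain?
(a) H2, (b) 13.85 g, (c) 90.31 g

Moles of N2 = 101.7 g ÷ 28.02 g/mol = 3.62955 mol
Moles of H2 = 2.464 g ÷ 2.02 g/mol = 1.2198 mol
Moles ÷ coefficient: N2: 3.62955/1 = 3.63, H2: 1.2198/3 = 0.4066
(a) H2 has the smaller value, so H2 is the limiting reagent.
(b) Moles of NH3 = 1.2198 mol H2 × (2/3) = 0.813201 mol; mass = 0.813201 mol × 17.03 g/mol = 13.85 g
(c) N2 consumed = 1.2198 × (1/3) = 0.406601 mol; remaining = 3.62955 − 0.406601 = 3.22295 mol; mass = 3.22295 mol × 28.02 g/mol = 90.31 g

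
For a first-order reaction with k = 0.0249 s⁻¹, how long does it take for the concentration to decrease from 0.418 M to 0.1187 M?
50.56 s

From ln[A] = ln[A]₀ - k·t: t = ln([A]₀/[A])/k = ln(0.418/0.1187)/0.0249 = ln(3.5215)/0.0249 = 1.2589/0.0249 = 50.56 s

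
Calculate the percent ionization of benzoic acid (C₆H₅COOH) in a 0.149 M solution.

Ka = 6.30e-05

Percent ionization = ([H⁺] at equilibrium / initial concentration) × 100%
Percent ionization = 2.04%

Let x = [H⁺]. Ka = x²/(C - x) ⇒ x² + (6.30e-05)x - (6.30e-05)(0.149) = 0. x = 3.0325e-03. Percent = (3.0325e-03/0.149) × 100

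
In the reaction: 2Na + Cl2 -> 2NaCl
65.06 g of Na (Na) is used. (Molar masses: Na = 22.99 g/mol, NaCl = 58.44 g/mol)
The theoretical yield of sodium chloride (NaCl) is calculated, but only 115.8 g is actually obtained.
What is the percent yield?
Moles of Na = 65.06 g ÷ 22.99 g/mol = 2.82993 mol
Mole ratio: 2 mol NaCl / 2 mol Na
Moles of NaCl = 2.82993 × (2/2) = 2.82993 mol
Theoretical yield = 2.82993 mol × 58.44 g/mol = 165.38 g
Actual yield = 115.8 g
Percent yield = (115.8 / 165.38) × 100% = 70.0%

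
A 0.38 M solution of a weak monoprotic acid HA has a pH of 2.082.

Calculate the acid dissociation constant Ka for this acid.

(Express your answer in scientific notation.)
K_a = 1.84e-04

[H⁺] = 10^(−pH) = 10^(−2.082) = 8.279e-03 M. For HA ⇌ H⁺ + A⁻, Ka = x²/(C − x) = (8.279e-03)²/(0.38 − 8.279e-03) = 1.84e-04.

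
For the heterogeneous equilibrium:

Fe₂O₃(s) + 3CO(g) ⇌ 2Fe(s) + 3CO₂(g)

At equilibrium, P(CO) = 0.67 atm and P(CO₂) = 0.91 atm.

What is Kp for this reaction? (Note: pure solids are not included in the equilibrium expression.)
K_p = 2.506

Solids (Fe₂O₃, Fe) are excluded.
Kp = P(CO₂)³/P(CO)³ = (0.91)³/(0.67)³ = 0.7536/0.3008 = 2.506.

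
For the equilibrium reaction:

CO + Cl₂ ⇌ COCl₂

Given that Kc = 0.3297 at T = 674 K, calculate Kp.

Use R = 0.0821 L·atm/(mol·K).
K_p = 0.0060

Δn = (moles gaseous products) − (moles gaseous reactants) = -1
T = 674 K; RT = 0.0821 × 674 = 55.3354
Kp = Kc·(RT)^Δn = 0.3297 × (55.3354)^-1 = 0.3297 × 0.0180716 = 0.0060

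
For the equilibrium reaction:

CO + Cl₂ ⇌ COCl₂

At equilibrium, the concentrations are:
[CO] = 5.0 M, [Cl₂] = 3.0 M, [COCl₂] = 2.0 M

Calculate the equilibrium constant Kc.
K_c = 0.1333

Kc = ([COCl₂]) / ([CO] × [Cl₂])
   = ((2.0)) / ((5.0)·(3.0))
   = 2 / 15 = 0.1333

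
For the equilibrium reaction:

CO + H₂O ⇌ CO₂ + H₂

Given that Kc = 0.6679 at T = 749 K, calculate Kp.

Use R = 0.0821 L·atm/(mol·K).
K_p = 0.6679

Δn = (moles gaseous products) − (moles gaseous reactants) = 0
T = 749 K; RT = 0.0821 × 749 = 61.4929
Kp = Kc·(RT)^Δn = 0.6679 × (61.4929)^0 = 0.6679 × 1 = 0.6679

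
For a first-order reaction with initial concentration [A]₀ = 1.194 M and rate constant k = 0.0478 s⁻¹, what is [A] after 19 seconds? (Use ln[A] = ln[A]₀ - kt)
0.4815 M

ln[A] = ln[A]₀ - k·t = ln(1.194) - (0.0478)·(19) = 0.1773 - 0.9082 = -0.7309
[A] = e^(-0.7309) = 0.4815 M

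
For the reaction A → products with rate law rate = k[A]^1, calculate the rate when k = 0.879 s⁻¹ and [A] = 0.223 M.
0.196 M/s

rate = k·[A]^1 = 0.879·(0.223)^1 = 0.879·0.223 = 0.196 M/s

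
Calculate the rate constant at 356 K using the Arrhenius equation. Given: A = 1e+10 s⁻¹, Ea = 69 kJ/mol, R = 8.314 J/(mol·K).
7.51e-01 s⁻¹

k = A·exp(-Ea/(R·T)) = 1e+10·exp(-69000/(8.314·356)) = 1e+10·exp(-23.3125) = 1e+10·7.5077e-11 = 7.51e-01 s⁻¹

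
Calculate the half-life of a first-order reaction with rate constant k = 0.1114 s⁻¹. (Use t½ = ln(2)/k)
6.22 s

t½ = ln(2)/k = 0.6931/0.1114 = 6.22 s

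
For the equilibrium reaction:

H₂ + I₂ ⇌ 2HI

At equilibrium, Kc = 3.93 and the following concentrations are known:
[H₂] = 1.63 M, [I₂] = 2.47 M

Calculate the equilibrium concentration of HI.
[HI] = 3.9778 M

Kc = ([HI]^2) / ([H₂] × [I₂]) = 3.93
[HI]^2 = Kc · (reactant terms)/(other product terms) = 3.93 · 4.0261 / 1 = 15.823
[HI] = (15.823)^(1/2) = 3.9778 M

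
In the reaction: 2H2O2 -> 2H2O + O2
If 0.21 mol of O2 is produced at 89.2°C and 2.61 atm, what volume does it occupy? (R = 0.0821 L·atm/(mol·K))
T = 89.2°C + 273.15 = 362.35 K
V = nRT/P = (0.21 × 0.0821 × 362.35) / 2.61
V = 2.39 L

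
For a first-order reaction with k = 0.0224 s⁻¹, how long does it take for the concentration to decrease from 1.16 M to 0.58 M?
30.94 s

From ln[A] = ln[A]₀ - k·t: t = ln([A]₀/[A])/k = ln(1.16/0.58)/0.0224 = ln(2.0000)/0.0224 = 0.6931/0.0224 = 30.94 s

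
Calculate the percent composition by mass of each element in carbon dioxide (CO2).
C: 27.29%, O: 72.71%

Molar mass of CO2 = 44.01 g/mol
% C = (1 × 12.01) / 44.01 × 100% = 12.01 / 44.01 × 100% = 27.29%
% O = (2 × 16.0) / 44.01 × 100% = 32 / 44.01 × 100% = 72.71%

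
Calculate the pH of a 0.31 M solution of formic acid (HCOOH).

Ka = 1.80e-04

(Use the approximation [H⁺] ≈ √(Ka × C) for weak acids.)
pH = 2.13

[H⁺] = √(Ka × C) = √(1.80e-04 × 0.31) = 7.4699e-03. pH = -log(7.4699e-03)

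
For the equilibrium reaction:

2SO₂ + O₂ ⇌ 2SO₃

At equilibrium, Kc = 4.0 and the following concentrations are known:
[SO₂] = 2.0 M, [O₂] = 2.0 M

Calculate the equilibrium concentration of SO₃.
[SO₃] = 5.6569 M

Kc = ([SO₃]^2) / ([SO₂]^2 × [O₂]) = 4.0
[SO₃]^2 = Kc · (reactant terms)/(other product terms) = 4.0 · 8 / 1 = 32
[SO₃] = (32)^(1/2) = 5.6569 M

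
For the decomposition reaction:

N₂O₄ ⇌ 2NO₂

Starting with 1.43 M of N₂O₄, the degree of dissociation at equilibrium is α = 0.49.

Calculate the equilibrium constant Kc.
K_c = 2.6929

x = α·[A]₀ = 0.49 × 1.43 = 0.7007 M dissociated.
At eq: [N₂O₄] = 1.43 − 0.7007 = 0.7293 M; [NO₂] = 2x = 1.401 M.
Kc = [NO₂]²/[N₂O₄] = (1.401)²/0.7293 = 2.693.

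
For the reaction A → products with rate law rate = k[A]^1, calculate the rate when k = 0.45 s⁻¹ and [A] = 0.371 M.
0.167 M/s

rate = k·[A]^1 = 0.45·(0.371)^1 = 0.45·0.371 = 0.167 M/s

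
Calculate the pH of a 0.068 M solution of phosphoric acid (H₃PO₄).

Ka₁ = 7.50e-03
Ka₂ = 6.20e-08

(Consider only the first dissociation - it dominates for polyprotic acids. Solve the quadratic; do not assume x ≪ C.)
pH = 1.72

x² + Ka₁·x − Ka₁·C = 0 with Ka₁ = 7.50e-03, C = 0.068.
x = (−Ka₁ + √(Ka₁² + 4·Ka₁·C))/2 = 1.9142e-02 M, so pH = 1.72.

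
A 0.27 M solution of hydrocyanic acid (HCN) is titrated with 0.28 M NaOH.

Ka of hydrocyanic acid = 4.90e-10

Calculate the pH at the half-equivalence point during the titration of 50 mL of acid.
pH = pKa = 9.31

At the half-equivalence point, [HA] = [A⁻], so by Henderson–Hasselbalch pH = pKa + log(1) = pKa.
pKa = −log(4.90e-10) = 9.31.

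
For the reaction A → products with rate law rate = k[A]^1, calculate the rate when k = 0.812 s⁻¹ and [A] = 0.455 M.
0.3695 M/s

rate = k·[A]^1 = 0.812·(0.455)^1 = 0.812·0.455 = 0.3695 M/s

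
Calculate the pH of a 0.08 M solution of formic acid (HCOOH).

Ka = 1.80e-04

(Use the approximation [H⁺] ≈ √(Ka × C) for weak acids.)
pH = 2.42

[H⁺] = √(Ka × C) = √(1.80e-04 × 0.08) = 3.7947e-03. pH = -log(3.7947e-03)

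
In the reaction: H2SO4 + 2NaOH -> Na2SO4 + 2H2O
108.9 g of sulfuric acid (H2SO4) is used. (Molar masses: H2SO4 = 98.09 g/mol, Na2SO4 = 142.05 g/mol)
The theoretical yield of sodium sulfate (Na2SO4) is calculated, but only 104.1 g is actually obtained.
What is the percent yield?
Moles of H2SO4 = 108.9 g ÷ 98.09 g/mol = 1.1102 mol
Mole ratio: 1 mol Na2SO4 / 1 mol H2SO4
Moles of Na2SO4 = 1.1102 × (1/1) = 1.1102 mol
Theoretical yield = 1.1102 mol × 142.05 g/mol = 157.7 g
Actual yield = 104.1 g
Percent yield = (104.1 / 157.7) × 100% = 66.0%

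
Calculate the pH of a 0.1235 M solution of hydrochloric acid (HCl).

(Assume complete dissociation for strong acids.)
pH = 0.91

[H⁺] = 0.1235 M for strong acid. pH = -log[H⁺] = -log(0.1235)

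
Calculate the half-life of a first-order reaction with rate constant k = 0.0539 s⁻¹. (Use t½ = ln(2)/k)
12.86 s

t½ = ln(2)/k = 0.6931/0.0539 = 12.86 s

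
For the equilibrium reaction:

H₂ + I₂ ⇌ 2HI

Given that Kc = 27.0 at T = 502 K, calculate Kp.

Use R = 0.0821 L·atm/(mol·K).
K_p = 27.0000

Δn = (moles gaseous products) − (moles gaseous reactants) = 0
T = 502 K; RT = 0.0821 × 502 = 41.2142
Kp = Kc·(RT)^Δn = 27.0 × (41.2142)^0 = 27.0 × 1 = 27.0000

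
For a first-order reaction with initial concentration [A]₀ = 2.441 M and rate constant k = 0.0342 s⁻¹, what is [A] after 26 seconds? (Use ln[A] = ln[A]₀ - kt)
1.0032 M

ln[A] = ln[A]₀ - k·t = ln(2.441) - (0.0342)·(26) = 0.8924 - 0.8892 = 0.0032
[A] = e^(0.0032) = 1.0032 M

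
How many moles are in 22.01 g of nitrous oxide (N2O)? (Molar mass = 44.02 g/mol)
Moles = 22.01 g ÷ 44.02 g/mol = 0.5 mol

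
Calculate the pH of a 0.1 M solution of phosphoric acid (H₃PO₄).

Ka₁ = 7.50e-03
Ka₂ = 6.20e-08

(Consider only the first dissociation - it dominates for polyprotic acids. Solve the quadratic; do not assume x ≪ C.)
pH = 1.62

x² + Ka₁·x − Ka₁·C = 0 with Ka₁ = 7.50e-03, C = 0.1.
x = (−Ka₁ + √(Ka₁² + 4·Ka₁·C))/2 = 2.3892e-02 M, so pH = 1.62.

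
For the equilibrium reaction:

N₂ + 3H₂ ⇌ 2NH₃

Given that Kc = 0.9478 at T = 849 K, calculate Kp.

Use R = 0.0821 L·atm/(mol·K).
K_p = 1.95e-04

Δn = (moles gaseous products) − (moles gaseous reactants) = -2
T = 849 K; RT = 0.0821 × 849 = 69.7029
Kp = Kc·(RT)^Δn = 0.9478 × (69.7029)^-2 = 0.9478 × 0.000205825 = 1.95e-04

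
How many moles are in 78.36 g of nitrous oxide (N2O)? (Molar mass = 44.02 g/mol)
Moles = 78.36 g ÷ 44.02 g/mol = 1.78 mol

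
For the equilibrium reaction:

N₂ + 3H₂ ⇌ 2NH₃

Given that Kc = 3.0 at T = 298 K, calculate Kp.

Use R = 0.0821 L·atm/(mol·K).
K_p = 0.0050

Δn = (moles gaseous products) − (moles gaseous reactants) = -2
T = 298 K; RT = 0.0821 × 298 = 24.4658
Kp = Kc·(RT)^Δn = 3.0 × (24.4658)^-2 = 3.0 × 0.00167063 = 0.0050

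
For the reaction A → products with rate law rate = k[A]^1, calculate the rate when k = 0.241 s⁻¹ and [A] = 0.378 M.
0.0911 M/s

rate = k·[A]^1 = 0.241·(0.378)^1 = 0.241·0.378 = 0.0911 M/s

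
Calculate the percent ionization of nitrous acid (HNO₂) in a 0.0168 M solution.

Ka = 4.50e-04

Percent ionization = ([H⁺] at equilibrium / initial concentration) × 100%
Percent ionization = 15.1%

Let x = [H⁺]. Ka = x²/(C - x) ⇒ x² + (4.50e-04)x - (4.50e-04)(0.0168) = 0. x = 2.5337e-03. Percent = (2.5337e-03/0.0168) × 100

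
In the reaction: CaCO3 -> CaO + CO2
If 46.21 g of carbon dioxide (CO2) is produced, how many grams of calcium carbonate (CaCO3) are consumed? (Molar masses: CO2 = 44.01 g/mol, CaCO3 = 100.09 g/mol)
Moles of CO2 = 46.21 g ÷ 44.01 g/mol = 1.04999 mol
Mole ratio: 1 mol CaCO3 / 1 mol CO2
Moles of CaCO3 = 1.04999 × (1/1) = 1.04999 mol
Mass of CaCO3 = 1.04999 mol × 100.09 g/mol = 105.1 g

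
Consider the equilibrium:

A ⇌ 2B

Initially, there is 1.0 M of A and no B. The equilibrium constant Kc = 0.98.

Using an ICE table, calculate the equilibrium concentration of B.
[B] = 0.775 M

ICE: [A] = 1.0 − x, [B] = 2x.
Kc = (2x)²/(1.0 − x) = 0.98 ⇒ 4x² + 0.98x − 0.98 = 0.
x = (−0.98 + √(0.98² + 4·4·0.98))/(2·4) = (−0.98 + √16.64)/8 = 0.38741.
[B] = 2x = 0.775 M.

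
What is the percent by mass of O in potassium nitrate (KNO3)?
Mass of O in formula = 16.0 × 3 = 48 g/mol
Molar mass = 101.11 g/mol
% O = (48/101.11) × 100% = 47.47%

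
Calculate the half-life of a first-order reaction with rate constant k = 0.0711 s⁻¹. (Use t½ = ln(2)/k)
9.75 s

t½ = ln(2)/k = 0.6931/0.0711 = 9.75 s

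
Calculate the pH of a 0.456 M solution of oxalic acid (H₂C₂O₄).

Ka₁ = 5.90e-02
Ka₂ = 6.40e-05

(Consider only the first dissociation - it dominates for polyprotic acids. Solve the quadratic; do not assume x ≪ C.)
pH = 0.86

x² + Ka₁·x − Ka₁·C = 0 with Ka₁ = 5.90e-02, C = 0.456.
x = (−Ka₁ + √(Ka₁² + 4·Ka₁·C))/2 = 1.3716e-01 M, so pH = 0.86.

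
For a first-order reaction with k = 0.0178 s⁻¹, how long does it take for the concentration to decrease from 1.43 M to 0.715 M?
38.94 s

From ln[A] = ln[A]₀ - k·t: t = ln([A]₀/[A])/k = ln(1.43/0.715)/0.0178 = ln(2.0000)/0.0178 = 0.6931/0.0178 = 38.94 s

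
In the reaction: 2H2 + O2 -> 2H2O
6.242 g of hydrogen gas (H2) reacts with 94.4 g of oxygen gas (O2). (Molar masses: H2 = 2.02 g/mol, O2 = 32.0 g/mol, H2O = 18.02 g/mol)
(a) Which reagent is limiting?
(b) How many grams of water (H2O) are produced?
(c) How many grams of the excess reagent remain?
(a) H2, (b) 55.68 g, (c) 44.96 g

Moles of H2 = 6.242 g ÷ 2.02 g/mol = 3.0901 mol
Moles of O2 = 94.4 g ÷ 32.0 g/mol = 2.95 mol
Moles ÷ coefficient: H2: 3.0901/2 = 1.545, O2: 2.95/1 = 2.95
(a) H2 has the smaller value, so H2 is the limiting reagent.
(b) Moles of H2O = 3.0901 mol H2 × (2/2) = 3.0901 mol; mass = 3.0901 mol × 18.02 g/mol = 55.68 g
(c) O2 consumed = 3.0901 × (1/2) = 1.54505 mol; remaining = 2.95 − 1.54505 = 1.40495 mol; mass = 1.40495 mol × 32.0 g/mol = 44.96 g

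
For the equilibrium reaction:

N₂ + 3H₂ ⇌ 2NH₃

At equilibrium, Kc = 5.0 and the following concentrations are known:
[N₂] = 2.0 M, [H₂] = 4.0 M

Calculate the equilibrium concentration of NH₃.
[NH₃] = 25.2982 M

Kc = ([NH₃]^2) / ([N₂] × [H₂]^3) = 5.0
[NH₃]^2 = Kc · (reactant terms)/(other product terms) = 5.0 · 128 / 1 = 640
[NH₃] = (640)^(1/2) = 25.2982 M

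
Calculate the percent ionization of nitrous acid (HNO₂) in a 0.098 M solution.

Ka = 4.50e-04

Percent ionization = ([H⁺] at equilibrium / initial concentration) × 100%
Percent ionization = 6.55%

Let x = [H⁺]. Ka = x²/(C - x) ⇒ x² + (4.50e-04)x - (4.50e-04)(0.098) = 0. x = 6.4196e-03. Percent = (6.4196e-03/0.098) × 100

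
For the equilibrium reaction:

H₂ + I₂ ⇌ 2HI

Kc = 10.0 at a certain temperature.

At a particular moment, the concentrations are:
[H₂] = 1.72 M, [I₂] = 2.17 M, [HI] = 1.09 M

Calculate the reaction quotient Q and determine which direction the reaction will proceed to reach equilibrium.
Q = 0.318, Q < K, reaction proceeds forward (toward products)

Q = ([HI]^2) / ([H₂] × [I₂])
  = ((1.09)^2) / ((1.72)·(2.17)) = 1.1881/3.7324 = 0.3183
Since Q = 0.3183 < Kc = 10.0, the reaction proceeds forward (toward products) to reach equilibrium.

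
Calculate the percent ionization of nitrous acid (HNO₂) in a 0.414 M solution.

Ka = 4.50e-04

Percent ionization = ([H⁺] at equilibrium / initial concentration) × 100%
Percent ionization = 3.24%

Let x = [H⁺]. Ka = x²/(C - x) ⇒ x² + (4.50e-04)x - (4.50e-04)(0.414) = 0. x = 1.3426e-02. Percent = (1.3426e-02/0.414) × 100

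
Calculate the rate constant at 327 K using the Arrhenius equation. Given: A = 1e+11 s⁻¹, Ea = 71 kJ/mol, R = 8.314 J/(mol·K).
4.55e-01 s⁻¹

k = A·exp(-Ea/(R·T)) = 1e+11·exp(-71000/(8.314·327)) = 1e+11·exp(-26.1156) = 1e+11·4.5512e-12 = 4.55e-01 s⁻¹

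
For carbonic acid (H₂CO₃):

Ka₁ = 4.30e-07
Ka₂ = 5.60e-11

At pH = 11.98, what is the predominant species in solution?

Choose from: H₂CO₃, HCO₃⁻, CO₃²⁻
CO₃²⁻

pKa1 = 6.37, pKa2 = 10.25. Each pKa is the crossover between adjacent species; pH = 11.98 lies in the region where CO₃²⁻ predominates.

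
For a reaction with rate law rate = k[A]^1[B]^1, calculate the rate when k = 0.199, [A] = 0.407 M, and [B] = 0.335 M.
0.02713 M/s

rate = k·[A]^1·[B]^1 = 0.199·(0.407)^1·(0.335)^1 = 0.199·0.407·0.335 = 0.02713 M/s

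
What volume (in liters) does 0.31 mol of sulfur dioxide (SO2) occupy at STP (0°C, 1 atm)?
At STP, 1 mol of gas occupies 22.4 L
Volume = 0.31 mol × 22.4 L/mol = 6.94 L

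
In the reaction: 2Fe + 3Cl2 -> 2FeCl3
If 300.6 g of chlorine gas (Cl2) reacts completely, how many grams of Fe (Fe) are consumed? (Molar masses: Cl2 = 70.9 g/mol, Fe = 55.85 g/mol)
Moles of Cl2 = 300.6 g ÷ 70.9 g/mol = 4.23977 mol
Mole ratio: 2 mol Fe / 3 mol Cl2
Moles of Fe = 4.23977 × (2/3) = 2.82652 mol
Mass of Fe = 2.82652 mol × 55.85 g/mol = 157.9 g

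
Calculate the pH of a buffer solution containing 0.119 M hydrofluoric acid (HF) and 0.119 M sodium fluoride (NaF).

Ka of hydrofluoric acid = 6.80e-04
pH = 3.17

pKa = -log(6.80e-04) = 3.17. pH = pKa + log([A⁻]/[HA]) = 3.17 + log(0.119/0.119)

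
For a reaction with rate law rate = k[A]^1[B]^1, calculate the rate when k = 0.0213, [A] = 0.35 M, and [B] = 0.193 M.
0.001439 M/s

rate = k·[A]^1·[B]^1 = 0.0213·(0.35)^1·(0.193)^1 = 0.0213·0.35·0.193 = 0.001439 M/s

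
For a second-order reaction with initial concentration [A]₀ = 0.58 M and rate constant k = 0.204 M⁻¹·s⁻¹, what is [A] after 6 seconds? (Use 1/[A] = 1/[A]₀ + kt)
0.3392 M

1/[A] = 1/[A]₀ + k·t = 1/0.58 + (0.204)·(6) = 1.7241 + 1.2240 = 2.9481
[A] = 1/2.9481 = 0.3392 M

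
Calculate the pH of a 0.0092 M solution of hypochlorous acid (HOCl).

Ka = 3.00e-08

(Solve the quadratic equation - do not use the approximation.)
pH = 4.78

x² + Ka×x - Ka×C = 0. Using quadratic formula: [H⁺] = 1.6598e-05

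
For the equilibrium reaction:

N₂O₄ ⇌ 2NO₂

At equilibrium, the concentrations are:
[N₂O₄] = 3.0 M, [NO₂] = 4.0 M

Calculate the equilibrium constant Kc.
K_c = 5.3333

Kc = ([NO₂]^2) / ([N₂O₄])
   = ((4.0)^2) / ((3.0))
   = 16 / 3 = 5.3333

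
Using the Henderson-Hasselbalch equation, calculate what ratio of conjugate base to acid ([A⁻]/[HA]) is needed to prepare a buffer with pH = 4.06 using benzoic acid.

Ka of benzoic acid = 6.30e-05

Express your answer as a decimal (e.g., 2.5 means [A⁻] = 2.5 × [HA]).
[A⁻]/[HA] = 0.723

pKa = −log(6.30e-05) = 4.2007. pH = pKa + log([A⁻]/[HA]). 4.06 = 4.2007 + log(ratio). log(ratio) = 4.06 − 4.2007 = -0.1407. ratio = 10^(-0.1407) = 0.723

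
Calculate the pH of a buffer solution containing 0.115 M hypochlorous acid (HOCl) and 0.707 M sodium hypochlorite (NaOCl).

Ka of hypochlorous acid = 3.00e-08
pH = 8.31

pKa = -log(3.00e-08) = 7.52. pH = pKa + log([A⁻]/[HA]) = 7.52 + log(0.707/0.115)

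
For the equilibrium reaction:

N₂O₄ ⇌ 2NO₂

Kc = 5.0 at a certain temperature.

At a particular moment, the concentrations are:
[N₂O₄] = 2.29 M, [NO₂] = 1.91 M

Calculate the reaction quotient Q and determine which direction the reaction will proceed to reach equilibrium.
Q = 1.593, Q < K, reaction proceeds forward (toward products)

Q = ([NO₂]^2) / ([N₂O₄])
  = ((1.91)^2) / ((2.29)) = 3.6481/2.29 = 1.593
Since Q = 1.593 < Kc = 5.0, the reaction proceeds forward (toward products) to reach equilibrium.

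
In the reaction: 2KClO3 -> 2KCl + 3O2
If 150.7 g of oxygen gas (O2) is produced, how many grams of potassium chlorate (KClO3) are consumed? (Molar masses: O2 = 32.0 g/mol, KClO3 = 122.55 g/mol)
Moles of O2 = 150.7 g ÷ 32.0 g/mol = 4.70937 mol
Mole ratio: 2 mol KClO3 / 3 mol O2
Moles of KClO3 = 4.70937 × (2/3) = 3.13958 mol
Mass of KClO3 = 3.13958 mol × 122.55 g/mol = 384.8 g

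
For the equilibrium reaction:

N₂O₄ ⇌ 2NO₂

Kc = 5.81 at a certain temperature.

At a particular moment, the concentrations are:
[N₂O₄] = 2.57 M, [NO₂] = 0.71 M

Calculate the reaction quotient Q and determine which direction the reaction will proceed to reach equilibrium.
Q = 0.196, Q < K, reaction proceeds forward (toward products)

Q = ([NO₂]^2) / ([N₂O₄])
  = ((0.71)^2) / ((2.57)) = 0.5041/2.57 = 0.1961
Since Q = 0.1961 < Kc = 5.81, the reaction proceeds forward (toward products) to reach equilibrium.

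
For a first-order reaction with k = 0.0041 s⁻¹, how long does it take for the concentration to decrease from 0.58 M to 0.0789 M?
486.55 s

From ln[A] = ln[A]₀ - k·t: t = ln([A]₀/[A])/k = ln(0.58/0.0789)/0.0041 = ln(7.3511)/0.0041 = 1.9948/0.0041 = 486.55 s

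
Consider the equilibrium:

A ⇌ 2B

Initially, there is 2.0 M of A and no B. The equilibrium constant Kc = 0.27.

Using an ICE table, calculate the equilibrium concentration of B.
[B] = 0.670 M

ICE: [A] = 2.0 − x, [B] = 2x.
Kc = (2x)²/(2.0 − x) = 0.27 ⇒ 4x² + 0.27x − 0.54 = 0.
x = (−0.27 + √(0.27² + 4·4·0.54))/(2·4) = (−0.27 + √8.7129)/8 = 0.33522.
[B] = 2x = 0.670 M.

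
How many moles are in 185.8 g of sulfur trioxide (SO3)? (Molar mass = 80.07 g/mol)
Moles = 185.8 g ÷ 80.07 g/mol = 2.32 mol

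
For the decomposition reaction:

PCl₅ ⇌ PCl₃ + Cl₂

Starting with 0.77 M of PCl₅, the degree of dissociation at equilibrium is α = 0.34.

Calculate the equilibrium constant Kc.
K_c = 0.1349

x = α·[A]₀ = 0.34 × 0.77 = 0.2618 M dissociated.
At eq: [PCl₅] = 0.77 − 0.2618 = 0.5082 M; [PCl₃] = [Cl₂] = x = 0.2618 M.
Kc = [PCl₃][Cl₂]/[PCl₅] = (0.2618)²/0.5082 = 0.1349.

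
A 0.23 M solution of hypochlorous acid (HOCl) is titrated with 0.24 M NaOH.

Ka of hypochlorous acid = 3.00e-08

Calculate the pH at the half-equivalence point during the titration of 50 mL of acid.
pH = pKa = 7.52

At the half-equivalence point, [HA] = [A⁻], so by Henderson–Hasselbalch pH = pKa + log(1) = pKa.
pKa = −log(3.00e-08) = 7.52.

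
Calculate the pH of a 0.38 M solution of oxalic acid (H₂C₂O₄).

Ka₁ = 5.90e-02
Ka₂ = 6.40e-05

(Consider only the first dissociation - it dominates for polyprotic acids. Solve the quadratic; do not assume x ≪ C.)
pH = 0.91

x² + Ka₁·x − Ka₁·C = 0 with Ka₁ = 5.90e-02, C = 0.38.
x = (−Ka₁ + √(Ka₁² + 4·Ka₁·C))/2 = 1.2311e-01 M, so pH = 0.91.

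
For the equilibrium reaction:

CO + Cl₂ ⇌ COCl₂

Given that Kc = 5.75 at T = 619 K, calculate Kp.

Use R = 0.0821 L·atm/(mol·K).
K_p = 0.1131

Δn = (moles gaseous products) − (moles gaseous reactants) = -1
T = 619 K; RT = 0.0821 × 619 = 50.8199
Kp = Kc·(RT)^Δn = 5.75 × (50.8199)^-1 = 5.75 × 0.0196773 = 0.1131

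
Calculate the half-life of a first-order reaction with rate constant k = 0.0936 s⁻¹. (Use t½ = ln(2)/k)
7.41 s

t½ = ln(2)/k = 0.6931/0.0936 = 7.41 s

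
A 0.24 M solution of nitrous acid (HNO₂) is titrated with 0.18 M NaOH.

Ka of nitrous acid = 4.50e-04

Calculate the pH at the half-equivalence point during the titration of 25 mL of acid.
pH = pKa = 3.35

At the half-equivalence point, [HA] = [A⁻], so by Henderson–Hasselbalch pH = pKa + log(1) = pKa.
pKa = −log(4.50e-04) = 3.35.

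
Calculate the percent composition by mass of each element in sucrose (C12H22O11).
C: 42.10%, H: 6.48%, O: 51.42%

Molar mass of C12H22O11 = 342.3 g/mol
% C = (12 × 12.01) / 342.3 × 100% = 144.12 / 342.3 × 100% = 42.10%
% H = (22 × 1.008) / 342.3 × 100% = 22.176 / 342.3 × 100% = 6.48%
% O = (11 × 16.0) / 342.3 × 100% = 176 / 342.3 × 100% = 51.42%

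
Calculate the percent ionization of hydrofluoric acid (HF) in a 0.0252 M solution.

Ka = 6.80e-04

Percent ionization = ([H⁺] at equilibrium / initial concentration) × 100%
Percent ionization = 15.1%

Let x = [H⁺]. Ka = x²/(C - x) ⇒ x² + (6.80e-04)x - (6.80e-04)(0.0252) = 0. x = 3.8135e-03. Percent = (3.8135e-03/0.0252) × 100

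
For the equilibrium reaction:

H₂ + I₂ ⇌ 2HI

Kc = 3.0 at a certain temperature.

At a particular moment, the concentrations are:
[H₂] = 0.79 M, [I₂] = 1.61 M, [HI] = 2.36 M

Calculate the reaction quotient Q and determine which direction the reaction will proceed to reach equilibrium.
Q = 4.379, Q > K, reaction proceeds reverse (toward reactants)

Q = ([HI]^2) / ([H₂] × [I₂])
  = ((2.36)^2) / ((0.79)·(1.61)) = 5.5696/1.2719 = 4.379
Since Q = 4.379 > Kc = 3.0, the reaction proceeds reverse (toward reactants) to reach equilibrium.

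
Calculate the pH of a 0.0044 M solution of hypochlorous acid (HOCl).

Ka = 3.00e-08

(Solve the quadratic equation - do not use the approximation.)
pH = 4.94

x² + Ka×x - Ka×C = 0. Using quadratic formula: [H⁺] = 1.1474e-05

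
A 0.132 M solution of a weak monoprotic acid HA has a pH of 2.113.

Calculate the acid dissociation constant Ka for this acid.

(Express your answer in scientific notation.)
K_a = 4.78e-04

[H⁺] = 10^(−pH) = 10^(−2.113) = 7.709e-03 M. For HA ⇌ H⁺ + A⁻, Ka = x²/(C − x) = (7.709e-03)²/(0.132 − 7.709e-03) = 4.78e-04.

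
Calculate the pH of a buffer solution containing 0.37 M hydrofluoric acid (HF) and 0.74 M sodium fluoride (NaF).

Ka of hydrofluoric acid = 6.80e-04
pH = 3.47

pKa = -log(6.80e-04) = 3.17. pH = pKa + log([A⁻]/[HA]) = 3.17 + log(0.74/0.37)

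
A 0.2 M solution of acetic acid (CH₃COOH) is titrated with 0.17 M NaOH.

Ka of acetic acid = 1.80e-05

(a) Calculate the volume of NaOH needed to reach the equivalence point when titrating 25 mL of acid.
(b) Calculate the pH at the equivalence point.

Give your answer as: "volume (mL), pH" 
V = 29.4 mL, pH = 8.85

(a) At equivalence: moles acid = moles base.
moles acid = 0.2 × 0.025 = 0.005 mol; V_NaOH = 0.005/0.17 = 0.02941 L = 29.4 mL.
(b) At equivalence, all acid → conjugate base A⁻ at [A⁻] = 0.005/0.05441 = 0.09189 M.
Kb = Kw/Ka = 1.0e-14/1.80e-05 = 5.556e-10; [OH⁻] = √(Kb·[A⁻]) = 7.145e-06; pOH = 5.15; pH = 14 − pOH = 8.85.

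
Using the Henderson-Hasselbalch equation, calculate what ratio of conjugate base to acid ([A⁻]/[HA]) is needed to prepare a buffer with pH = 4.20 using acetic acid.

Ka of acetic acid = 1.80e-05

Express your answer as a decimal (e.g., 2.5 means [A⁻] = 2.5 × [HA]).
[A⁻]/[HA] = 0.285

pKa = −log(1.80e-05) = 4.7447. pH = pKa + log([A⁻]/[HA]). 4.20 = 4.7447 + log(ratio). log(ratio) = 4.20 − 4.7447 = -0.5447. ratio = 10^(-0.5447) = 0.285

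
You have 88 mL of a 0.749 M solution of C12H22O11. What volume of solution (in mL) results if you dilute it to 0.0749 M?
Using M₁V₁ = M₂V₂:
0.749 × 88 = 0.0749 × V₂
V₂ = (0.749 × 88) / 0.0749 = 880 mL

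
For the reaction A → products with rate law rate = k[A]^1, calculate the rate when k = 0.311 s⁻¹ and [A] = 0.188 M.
0.05847 M/s

rate = k·[A]^1 = 0.311·(0.188)^1 = 0.311·0.188 = 0.05847 M/s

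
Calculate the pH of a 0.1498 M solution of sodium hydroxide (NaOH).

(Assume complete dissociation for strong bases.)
pH = 13.18

[OH⁻] = 0.1498 M for strong base. pOH = -log[OH⁻] = 0.82, pH = 14 - pOH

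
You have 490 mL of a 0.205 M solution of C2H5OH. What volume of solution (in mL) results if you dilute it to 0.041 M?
Using M₁V₁ = M₂V₂:
0.205 × 490 = 0.041 × V₂
V₂ = (0.205 × 490) / 0.041 = 2450 mL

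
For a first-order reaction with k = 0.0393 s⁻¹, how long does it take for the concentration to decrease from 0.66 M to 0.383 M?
13.85 s

From ln[A] = ln[A]₀ - k·t: t = ln([A]₀/[A])/k = ln(0.66/0.383)/0.0393 = ln(1.7232)/0.0393 = 0.5442/0.0393 = 13.85 s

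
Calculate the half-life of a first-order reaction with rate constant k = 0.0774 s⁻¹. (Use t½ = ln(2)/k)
8.96 s

t½ = ln(2)/k = 0.6931/0.0774 = 8.96 s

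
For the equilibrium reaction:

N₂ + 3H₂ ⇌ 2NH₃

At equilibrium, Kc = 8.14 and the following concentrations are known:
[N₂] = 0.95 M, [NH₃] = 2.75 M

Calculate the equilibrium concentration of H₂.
[H₂] = 0.9926 M

Kc = ([NH₃]^2) / ([N₂] × [H₂]^3) = 8.14
[H₂]^3 = (product terms)/(Kc · other reactant terms) = 7.5625 / (8.14 · 0.95) = 0.97795
[H₂] = (0.97795)^(1/3) = 0.9926 M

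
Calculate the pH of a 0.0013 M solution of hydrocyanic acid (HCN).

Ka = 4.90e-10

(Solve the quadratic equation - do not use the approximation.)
pH = 6.10

x² + Ka×x - Ka×C = 0. Using quadratic formula: [H⁺] = 7.9788e-07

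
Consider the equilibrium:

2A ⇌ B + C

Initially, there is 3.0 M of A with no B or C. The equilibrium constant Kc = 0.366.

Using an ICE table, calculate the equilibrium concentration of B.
[B] = 0.821 M

ICE: [A] = 3.0 − 2x, [B] = [C] = x.
Kc = x²/(3.0 − 2x)² = 0.366 ⇒ √Kc = x/(3.0 − 2x).
x = √0.366·3.0/(1 + 2√0.366) = 0.60498·3.0/2.21 = 0.82125.
[B] = x = 0.821 M.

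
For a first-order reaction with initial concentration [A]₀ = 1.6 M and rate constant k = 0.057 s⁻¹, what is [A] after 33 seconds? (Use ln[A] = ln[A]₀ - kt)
0.2439 M

ln[A] = ln[A]₀ - k·t = ln(1.6) - (0.057)·(33) = 0.4700 - 1.8810 = -1.4110
[A] = e^(-1.4110) = 0.2439 M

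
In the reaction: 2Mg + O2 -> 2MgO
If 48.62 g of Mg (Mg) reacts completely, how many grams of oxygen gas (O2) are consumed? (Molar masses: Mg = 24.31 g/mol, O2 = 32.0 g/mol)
Moles of Mg = 48.62 g ÷ 24.31 g/mol = 2 mol
Mole ratio: 1 mol O2 / 2 mol Mg
Moles of O2 = 2 × (1/2) = 1 mol
Mass of O2 = 1 mol × 32.0 g/mol = 32 g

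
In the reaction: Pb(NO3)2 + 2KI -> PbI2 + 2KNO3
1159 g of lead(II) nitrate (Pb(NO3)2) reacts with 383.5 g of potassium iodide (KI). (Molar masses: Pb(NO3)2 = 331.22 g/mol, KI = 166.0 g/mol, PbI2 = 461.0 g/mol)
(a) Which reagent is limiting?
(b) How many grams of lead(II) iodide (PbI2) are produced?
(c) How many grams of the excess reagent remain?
(a) KI, (b) 532.5 g, (c) 776.4 g

Moles of Pb(NO3)2 = 1159 g ÷ 331.22 g/mol = 3.49918 mol
Moles of KI = 383.5 g ÷ 166.0 g/mol = 2.31024 mol
Moles ÷ coefficient: Pb(NO3)2: 3.49918/1 = 3.499, KI: 2.31024/2 = 1.155
(a) KI has the smaller value, so KI is the limiting reagent.
(b) Moles of PbI2 = 2.31024 mol KI × (1/2) = 1.15512 mol; mass = 1.15512 mol × 461.0 g/mol = 532.5 g
(c) Pb(NO3)2 consumed = 2.31024 × (1/2) = 1.15512 mol; remaining = 3.49918 − 1.15512 = 2.34406 mol; mass = 2.34406 mol × 331.22 g/mol = 776.4 g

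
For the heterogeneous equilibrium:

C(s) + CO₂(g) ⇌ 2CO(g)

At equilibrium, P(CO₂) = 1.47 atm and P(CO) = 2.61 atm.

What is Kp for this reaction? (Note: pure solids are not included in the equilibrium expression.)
K_p = 4.634

Solid C is excluded.
Kp = P(CO)²/P(CO₂) = (2.61)²/1.47 = 6.812/1.47 = 4.634.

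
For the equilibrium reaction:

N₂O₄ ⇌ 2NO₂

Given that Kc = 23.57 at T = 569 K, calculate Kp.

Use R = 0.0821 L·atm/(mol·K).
K_p = 1.10e+03

Δn = (moles gaseous products) − (moles gaseous reactants) = 1
T = 569 K; RT = 0.0821 × 569 = 46.7149
Kp = Kc·(RT)^Δn = 23.57 × (46.7149)^1 = 23.57 × 46.7149 = 1.10e+03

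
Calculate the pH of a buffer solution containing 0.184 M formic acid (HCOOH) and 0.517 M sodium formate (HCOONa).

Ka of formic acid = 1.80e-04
pH = 4.19

pKa = -log(1.80e-04) = 3.74. pH = pKa + log([A⁻]/[HA]) = 3.74 + log(0.517/0.184)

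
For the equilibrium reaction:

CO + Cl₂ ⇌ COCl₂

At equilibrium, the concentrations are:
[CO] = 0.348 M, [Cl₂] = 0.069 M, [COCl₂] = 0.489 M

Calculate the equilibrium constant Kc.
K_c = 20.3648

Kc = ([COCl₂]) / ([CO] × [Cl₂])
   = ((0.489)) / ((0.348)·(0.069))
   = 0.489 / 0.024012 = 20.3648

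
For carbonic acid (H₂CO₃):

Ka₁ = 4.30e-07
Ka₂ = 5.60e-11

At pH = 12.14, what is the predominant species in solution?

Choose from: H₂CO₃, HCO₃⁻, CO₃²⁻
CO₃²⁻

pKa1 = 6.37, pKa2 = 10.25. Each pKa is the crossover between adjacent species; pH = 12.14 lies in the region where CO₃²⁻ predominates.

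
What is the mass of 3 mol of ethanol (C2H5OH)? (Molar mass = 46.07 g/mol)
Mass = 3 mol × 46.07 g/mol = 138.2 g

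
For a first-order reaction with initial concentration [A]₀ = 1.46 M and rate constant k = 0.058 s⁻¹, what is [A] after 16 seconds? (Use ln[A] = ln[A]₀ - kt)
0.5772 M

ln[A] = ln[A]₀ - k·t = ln(1.46) - (0.058)·(16) = 0.3784 - 0.9280 = -0.5496
[A] = e^(-0.5496) = 0.5772 M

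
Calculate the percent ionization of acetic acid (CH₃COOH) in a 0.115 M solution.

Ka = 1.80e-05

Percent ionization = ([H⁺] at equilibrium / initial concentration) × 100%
Percent ionization = 1.24%

Let x = [H⁺]. Ka = x²/(C - x) ⇒ x² + (1.80e-05)x - (1.80e-05)(0.115) = 0. x = 1.4298e-03. Percent = (1.4298e-03/0.115) × 100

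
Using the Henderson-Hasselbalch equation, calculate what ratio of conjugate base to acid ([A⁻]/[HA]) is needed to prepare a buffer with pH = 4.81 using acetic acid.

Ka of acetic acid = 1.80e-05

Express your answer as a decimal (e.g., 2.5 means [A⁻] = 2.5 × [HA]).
[A⁻]/[HA] = 1.162

pKa = −log(1.80e-05) = 4.7447. pH = pKa + log([A⁻]/[HA]). 4.81 = 4.7447 + log(ratio). log(ratio) = 4.81 − 4.7447 = 0.0653. ratio = 10^(0.0653) = 1.162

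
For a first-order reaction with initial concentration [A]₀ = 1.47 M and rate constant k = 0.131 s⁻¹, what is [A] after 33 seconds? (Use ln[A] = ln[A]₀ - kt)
0.0195 M

ln[A] = ln[A]₀ - k·t = ln(1.47) - (0.131)·(33) = 0.3853 - 4.3230 = -3.9377
[A] = e^(-3.9377) = 0.0195 M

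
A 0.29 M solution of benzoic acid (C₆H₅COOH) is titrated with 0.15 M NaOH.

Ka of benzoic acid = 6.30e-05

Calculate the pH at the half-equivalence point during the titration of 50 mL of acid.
pH = pKa = 4.20

At the half-equivalence point, [HA] = [A⁻], so by Henderson–Hasselbalch pH = pKa + log(1) = pKa.
pKa = −log(6.30e-05) = 4.20.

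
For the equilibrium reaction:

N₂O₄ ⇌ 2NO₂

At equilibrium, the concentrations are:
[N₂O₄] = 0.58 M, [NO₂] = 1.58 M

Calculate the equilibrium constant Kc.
K_c = 4.3041

Kc = ([NO₂]^2) / ([N₂O₄])
   = ((1.58)^2) / ((0.58))
   = 2.4964 / 0.58 = 4.3041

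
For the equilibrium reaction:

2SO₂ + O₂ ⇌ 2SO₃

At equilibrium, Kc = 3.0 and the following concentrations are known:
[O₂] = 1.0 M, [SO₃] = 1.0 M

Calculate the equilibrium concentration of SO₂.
[SO₂] = 0.5774 M

Kc = ([SO₃]^2) / ([SO₂]^2 × [O₂]) = 3.0
[SO₂]^2 = (product terms)/(Kc · other reactant terms) = 1 / (3.0 · 1) = 0.33333
[SO₂] = (0.33333)^(1/2) = 0.5774 M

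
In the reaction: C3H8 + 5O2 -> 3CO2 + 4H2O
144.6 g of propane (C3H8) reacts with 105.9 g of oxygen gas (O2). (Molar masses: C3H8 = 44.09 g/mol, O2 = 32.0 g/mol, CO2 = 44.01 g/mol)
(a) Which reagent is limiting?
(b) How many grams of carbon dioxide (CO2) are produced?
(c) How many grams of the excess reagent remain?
(a) O2, (b) 87.39 g, (c) 115.4 g

Moles of C3H8 = 144.6 g ÷ 44.09 g/mol = 3.27966 mol
Moles of O2 = 105.9 g ÷ 32.0 g/mol = 3.30938 mol
Moles ÷ coefficient: C3H8: 3.27966/1 = 3.28, O2: 3.30938/5 = 0.6619
(a) O2 has the smaller value, so O2 is the limiting reagent.
(b) Moles of CO2 = 3.30938 mol O2 × (3/5) = 1.98562 mol; mass = 1.98562 mol × 44.01 g/mol = 87.39 g
(c) C3H8 consumed = 3.30938 × (1/5) = 0.661875 mol; remaining = 3.27966 − 0.661875 = 2.61778 mol; mass = 2.61778 mol × 44.09 g/mol = 115.4 g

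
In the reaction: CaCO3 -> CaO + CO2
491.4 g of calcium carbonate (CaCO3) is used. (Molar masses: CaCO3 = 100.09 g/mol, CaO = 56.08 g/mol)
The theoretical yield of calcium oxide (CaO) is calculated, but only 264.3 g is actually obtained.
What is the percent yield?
Moles of CaCO3 = 491.4 g ÷ 100.09 g/mol = 4.90958 mol
Mole ratio: 1 mol CaO / 1 mol CaCO3
Moles of CaO = 4.90958 × (1/1) = 4.90958 mol
Theoretical yield = 4.90958 mol × 56.08 g/mol = 275.33 g
Actual yield = 264.3 g
Percent yield = (264.3 / 275.33) × 100% = 96.0%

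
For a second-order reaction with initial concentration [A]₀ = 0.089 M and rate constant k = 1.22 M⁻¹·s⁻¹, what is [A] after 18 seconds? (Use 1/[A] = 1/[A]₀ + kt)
0.0301 M

1/[A] = 1/[A]₀ + k·t = 1/0.089 + (1.22)·(18) = 11.2360 + 21.9600 = 33.1960
[A] = 1/33.1960 = 0.0301 M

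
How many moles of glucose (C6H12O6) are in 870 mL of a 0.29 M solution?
Moles = Molarity × Volume (L)
Moles = 0.29 M × 0.87 L = 0.2523 mol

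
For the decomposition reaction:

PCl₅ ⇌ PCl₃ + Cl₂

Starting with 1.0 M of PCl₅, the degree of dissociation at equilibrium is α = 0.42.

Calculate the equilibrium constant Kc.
K_c = 0.3041

x = α·[A]₀ = 0.42 × 1.0 = 0.42 M dissociated.
At eq: [PCl₅] = 1.0 − 0.42 = 0.58 M; [PCl₃] = [Cl₂] = x = 0.42 M.
Kc = [PCl₃][Cl₂]/[PCl₅] = (0.42)²/0.58 = 0.3041.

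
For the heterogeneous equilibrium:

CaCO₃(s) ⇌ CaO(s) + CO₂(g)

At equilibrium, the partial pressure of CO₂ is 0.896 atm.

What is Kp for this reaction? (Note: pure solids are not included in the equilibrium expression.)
K_p = 0.896

Solids (CaCO₃, CaO) have activity 1 and are excluded.
Kp = P(CO₂) = 0.896.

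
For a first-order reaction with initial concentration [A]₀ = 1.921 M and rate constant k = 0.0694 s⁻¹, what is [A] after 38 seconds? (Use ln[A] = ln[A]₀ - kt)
0.1375 M

ln[A] = ln[A]₀ - k·t = ln(1.921) - (0.0694)·(38) = 0.6528 - 2.6372 = -1.9844
[A] = e^(-1.9844) = 0.1375 M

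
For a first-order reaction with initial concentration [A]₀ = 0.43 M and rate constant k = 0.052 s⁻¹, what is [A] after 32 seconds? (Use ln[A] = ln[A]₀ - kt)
0.0814 M

ln[A] = ln[A]₀ - k·t = ln(0.43) - (0.052)·(32) = -0.8440 - 1.6640 = -2.5080
[A] = e^(-2.5080) = 0.0814 M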